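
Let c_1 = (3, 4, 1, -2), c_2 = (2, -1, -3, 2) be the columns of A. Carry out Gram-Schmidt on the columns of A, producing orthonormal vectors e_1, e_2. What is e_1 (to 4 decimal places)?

e_1 = c_1/‖c_1‖ = (3, 4, 1, -2)/5.4772 = (0.5477, 0.7303, 0.1826, -0.3651).

e_1 = (0.5477, 0.7303, 0.1826, -0.3651)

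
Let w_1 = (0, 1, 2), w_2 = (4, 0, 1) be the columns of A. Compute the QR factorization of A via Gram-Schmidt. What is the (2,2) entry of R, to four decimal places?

r_{22} = 4.0249

w_1 = (0, 1, 2); ‖w_1‖ = 2.2361, so q_1 = (0.0000, 0.4472, 0.8944).
q_1·w_2 = 0.0000·4 + 0.4472·0 + 0.8944·1 = 0.8944.
u_2 = w_2 − 0.8944·q_1 = (4.0000, -0.4000, 0.2000).
r_{22} = ‖u_2‖ = 4.0249.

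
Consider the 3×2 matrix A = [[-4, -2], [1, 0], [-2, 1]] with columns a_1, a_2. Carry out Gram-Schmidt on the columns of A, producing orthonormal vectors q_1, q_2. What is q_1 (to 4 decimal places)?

a_1 = (-4, 1, -2); ‖a_1‖ = 4.5826, so q_1 = (-0.8729, 0.2182, -0.4364).

q_1 = (-0.8729, 0.2182, -0.4364)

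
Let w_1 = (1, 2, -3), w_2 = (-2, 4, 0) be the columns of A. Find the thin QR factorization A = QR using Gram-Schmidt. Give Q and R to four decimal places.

Q = [[0.2673, -0.5817], [0.5345, 0.7528], [-0.8018, 0.3080]], R = [[3.7417, 1.6036], [0.0000, 4.1748]]

e_1 = w_1/‖w_1‖ = (1, 2, -3)/3.7417 = (0.2673, 0.5345, -0.8018).
r_{12} = e_1·w_2 = 1.6036.
u_2 = w_2 − 1.6036·e_1 = (-2.4286, 3.1429, 1.2857).
‖u_2‖ = 4.1748, so e_2 = (-0.5817, 0.7528, 0.3080).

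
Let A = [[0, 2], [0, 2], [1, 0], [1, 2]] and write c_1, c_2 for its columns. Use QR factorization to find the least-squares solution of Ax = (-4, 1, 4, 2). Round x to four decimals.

c_1 = (0, 0, 1, 1); ‖c_1‖ = 1.4142, so e_1 = (0.0000, 0.0000, 0.7071, 0.7071).
e_1·c_2 = 0.0000·2 + 0.0000·2 + 0.7071·0 + 0.7071·2 = 1.4142.
u_2 = c_2 − 1.4142·e_1 = (2.0000, 2.0000, -1.0000, 1.0000).
‖u_2‖ = 3.1623, so e_2 = (0.6325, 0.6325, -0.3162, 0.3162).
Qᵀb = (4.2426, -2.5298).
Back-substitute: x_2 = -2.5298/3.1623 = -0.8000.
x_1 = (4.2426 − 1.4142·(-0.8000))/1.4142 = 3.8000.

x = (3.8000, -0.8000)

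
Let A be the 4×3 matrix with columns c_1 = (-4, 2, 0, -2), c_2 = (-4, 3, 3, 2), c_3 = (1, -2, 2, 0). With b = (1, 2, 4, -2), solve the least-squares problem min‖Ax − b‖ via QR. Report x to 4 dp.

c_1 = (-4, 2, 0, -2); ‖c_1‖ = 4.8990, so e_1 = (-0.8165, 0.4082, 0.0000, -0.4082).
e_1·c_2 = (-0.8165)·(-4) + 0.4082·3 + 0.0000·3 + (-0.4082)·2 = 3.6742.
u_2 = c_2 − 3.6742·e_1 = (-1.0000, 1.5000, 3.0000, 3.5000).
‖u_2‖ = 4.9497, so e_2 = (-0.2020, 0.3030, 0.6061, 0.7071).
e_1·c_3 = (-0.8165)·1 + 0.4082·(-2) + 0.0000·2 + (-0.4082)·0 = -1.6330; e_2·c_3 = (-0.2020)·1 + 0.3030·(-2) + 0.6061·2 + 0.7071·0 = 0.4041.
u_3 = c_3 + 1.6330·e_1 − 0.4041·e_2 = (-0.2517, -1.4558, 1.7551, -0.9524).
‖u_3‖ = 2.4840, so e_3 = (-0.1013, -0.5861, 0.7066, -0.3834).
Qᵀb = (0.8165, 1.4142, 2.3196).
Back-substitute: x_3 = 2.3196/2.4840 = 0.9338.
x_2 = (1.4142 − 0.4041·0.9338)/4.9497 = 0.2095.
x_1 = (0.8165 − 3.6742·0.2095 + 1.6330·0.9338)/4.8990 = 0.3208.

x = (0.3208, 0.2095, 0.9338)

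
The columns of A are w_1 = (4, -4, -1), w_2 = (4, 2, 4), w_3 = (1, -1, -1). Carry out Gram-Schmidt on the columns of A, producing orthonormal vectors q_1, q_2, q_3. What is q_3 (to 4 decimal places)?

q_3 = (0.4089, 0.5842, -0.7010)

w_1 = (4, -4, -1); ‖w_1‖ = 5.7446, so q_1 = (0.6963, -0.6963, -0.1741).
q_1·w_2 = 0.6963·4 + (-0.6963)·2 + (-0.1741)·4 = 0.6963.
u_2 = w_2 − 0.6963·q_1 = (3.5152, 2.4848, 4.1212).
‖u_2‖ = 5.9595, so q_2 = (0.5898, 0.4170, 0.6915).
q_1·w_3 = 0.6963·1 + (-0.6963)·(-1) + (-0.1741)·(-1) = 1.5667; q_2·w_3 = 0.5898·1 + 0.4170·(-1) + 0.6915·(-1) = -0.5187.
u_3 = w_3 − 1.5667·q_1 + 0.5187·q_2 = (0.2150, 0.3072, -0.3686).
‖u_3‖ = 0.5258, so q_3 = (0.4089, 0.5842, -0.7010).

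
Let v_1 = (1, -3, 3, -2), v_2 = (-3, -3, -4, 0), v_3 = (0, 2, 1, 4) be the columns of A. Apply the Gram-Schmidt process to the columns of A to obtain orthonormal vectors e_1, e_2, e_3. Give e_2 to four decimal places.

e_1 = v_1/‖v_1‖ = (1, -3, 3, -2)/4.7958 = (0.2085, -0.6255, 0.6255, -0.4170).
r_{12} = e_1·v_2 = -1.2511.
u_2 = v_2 + 1.2511·e_1 = (-2.7391, -3.7826, -3.2174, -0.5217).
‖u_2‖ = 5.6952, so e_2 = (-0.4810, -0.6642, -0.5649, -0.0916).

e_2 = (-0.4810, -0.6642, -0.5649, -0.0916)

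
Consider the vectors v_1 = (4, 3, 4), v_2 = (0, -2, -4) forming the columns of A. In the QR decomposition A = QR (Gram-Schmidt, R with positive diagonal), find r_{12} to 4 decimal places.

r_{12} = -3.4358

e_1 = v_1/‖v_1‖ = (4, 3, 4)/6.4031 = (0.6247, 0.4685, 0.6247).
r_{12} = e_1·v_2 = -3.4358.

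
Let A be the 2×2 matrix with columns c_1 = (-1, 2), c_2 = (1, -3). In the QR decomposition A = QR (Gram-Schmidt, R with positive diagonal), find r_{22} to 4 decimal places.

r_{22} = 0.4472

q_1 = c_1/‖c_1‖ = (-1, 2)/2.2361 = (-0.4472, 0.8944).
r_{12} = q_1·c_2 = -3.1305.
u_2 = c_2 + 3.1305·q_1 = (-0.4000, -0.2000).
r_{22} = ‖u_2‖ = 0.4472.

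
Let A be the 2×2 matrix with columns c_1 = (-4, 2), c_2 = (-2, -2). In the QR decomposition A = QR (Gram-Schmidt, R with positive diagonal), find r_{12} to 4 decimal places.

r_{12} = 0.8944

e_1 = c_1/‖c_1‖ = (-4, 2)/4.4721 = (-0.8944, 0.4472).
r_{12} = e_1·c_2 = 0.8944.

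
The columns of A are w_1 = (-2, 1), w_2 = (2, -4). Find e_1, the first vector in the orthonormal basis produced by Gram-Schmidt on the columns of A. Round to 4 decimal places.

e_1 = (-0.8944, 0.4472)

w_1 = (-2, 1); ‖w_1‖ = 2.2361, so e_1 = (-0.8944, 0.4472).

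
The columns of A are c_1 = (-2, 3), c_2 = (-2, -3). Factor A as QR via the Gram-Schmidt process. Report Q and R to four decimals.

c_1 = (-2, 3); ‖c_1‖ = 3.6056, so e_1 = (-0.5547, 0.8321).
e_1·c_2 = (-0.5547)·(-2) + 0.8321·(-3) = -1.3868.
u_2 = c_2 + 1.3868·e_1 = (-2.7692, -1.8462).
‖u_2‖ = 3.3282, so e_2 = (-0.8321, -0.5547).

Q = [[-0.5547, -0.8321], [0.8321, -0.5547]], R = [[3.6056, -1.3868], [0.0000, 3.3282]]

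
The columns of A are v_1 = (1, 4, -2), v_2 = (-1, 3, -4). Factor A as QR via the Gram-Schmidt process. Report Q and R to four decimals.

Q = [[0.2182, -0.6417], [0.8729, -0.2086], [-0.4364, -0.7380]], R = [[4.5826, 4.1461], [0.0000, 2.9681]]

q_1 = v_1/‖v_1‖ = (1, 4, -2)/4.5826 = (0.2182, 0.8729, -0.4364).
r_{12} = q_1·v_2 = 4.1461.
u_2 = v_2 − 4.1461·q_1 = (-1.9048, -0.6190, -2.1905).
‖u_2‖ = 2.9681, so q_2 = (-0.6417, -0.2086, -0.7380).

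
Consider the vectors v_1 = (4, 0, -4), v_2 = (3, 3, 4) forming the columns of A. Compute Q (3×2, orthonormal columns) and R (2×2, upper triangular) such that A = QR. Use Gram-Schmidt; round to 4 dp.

v_1 = (4, 0, -4); ‖v_1‖ = 5.6569, so q_1 = (0.7071, 0.0000, -0.7071).
q_1·v_2 = 0.7071·3 + 0.0000·3 + (-0.7071)·4 = -0.7071.
u_2 = v_2 + 0.7071·q_1 = (3.5000, 3.0000, 3.5000).
‖u_2‖ = 5.7879, so q_2 = (0.6047, 0.5183, 0.6047).

Q = [[0.7071, 0.6047], [0.0000, 0.5183], [-0.7071, 0.6047]], R = [[5.6569, -0.7071], [0.0000, 5.7879]]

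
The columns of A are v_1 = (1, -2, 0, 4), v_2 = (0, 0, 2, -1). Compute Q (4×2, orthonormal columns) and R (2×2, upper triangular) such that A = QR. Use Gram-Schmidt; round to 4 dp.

Q = [[0.2182, 0.0925], [-0.4364, -0.1850], [0.0000, 0.9715], [0.8729, -0.1157]], R = [[4.5826, -0.8729], [0.0000, 2.0587]]

v_1 = (1, -2, 0, 4); ‖v_1‖ = 4.5826, so e_1 = (0.2182, -0.4364, 0.0000, 0.8729).
e_1·v_2 = 0.2182·0 + (-0.4364)·0 + 0.0000·2 + 0.8729·(-1) = -0.8729.
u_2 = v_2 + 0.8729·e_1 = (0.1905, -0.3810, 2.0000, -0.2381).
‖u_2‖ = 2.0587, so e_2 = (0.0925, -0.1850, 0.9715, -0.1157).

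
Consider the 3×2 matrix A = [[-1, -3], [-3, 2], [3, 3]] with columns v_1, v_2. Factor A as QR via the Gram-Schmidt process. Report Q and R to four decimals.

v_1 = (-1, -3, 3); ‖v_1‖ = 4.3589, so q_1 = (-0.2294, -0.6882, 0.6882).
q_1·v_2 = (-0.2294)·(-3) + (-0.6882)·2 + 0.6882·3 = 1.3765.
u_2 = v_2 − 1.3765·q_1 = (-2.6842, 2.9474, 2.0526).
‖u_2‖ = 4.4839, so q_2 = (-0.5986, 0.6573, 0.4578).

Q = [[-0.2294, -0.5986], [-0.6882, 0.6573], [0.6882, 0.4578]], R = [[4.3589, 1.3765], [0.0000, 4.4839]]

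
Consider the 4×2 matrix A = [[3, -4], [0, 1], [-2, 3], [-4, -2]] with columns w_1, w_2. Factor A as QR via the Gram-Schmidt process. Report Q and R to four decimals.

q_1 = w_1/‖w_1‖ = (3, 0, -2, -4)/5.3852 = (0.5571, 0.0000, -0.3714, -0.7428).
r_{12} = q_1·w_2 = -1.8570.
u_2 = w_2 + 1.8570·q_1 = (-2.9655, 1.0000, 2.3103, -3.3793).
‖u_2‖ = 5.1528, so q_2 = (-0.5755, 0.1941, 0.4484, -0.6558).

Q = [[0.5571, -0.5755], [0.0000, 0.1941], [-0.3714, 0.4484], [-0.7428, -0.6558]], R = [[5.3852, -1.8570], [0.0000, 5.1528]]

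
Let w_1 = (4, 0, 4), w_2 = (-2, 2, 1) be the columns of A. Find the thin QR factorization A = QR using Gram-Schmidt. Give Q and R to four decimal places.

q_1 = w_1/‖w_1‖ = (4, 0, 4)/5.6569 = (0.7071, 0.0000, 0.7071).
r_{12} = q_1·w_2 = -0.7071.
u_2 = w_2 + 0.7071·q_1 = (-1.5000, 2.0000, 1.5000).
‖u_2‖ = 2.9155, so q_2 = (-0.5145, 0.6860, 0.5145).

Q = [[0.7071, -0.5145], [0.0000, 0.6860], [0.7071, 0.5145]], R = [[5.6569, -0.7071], [0.0000, 2.9155]]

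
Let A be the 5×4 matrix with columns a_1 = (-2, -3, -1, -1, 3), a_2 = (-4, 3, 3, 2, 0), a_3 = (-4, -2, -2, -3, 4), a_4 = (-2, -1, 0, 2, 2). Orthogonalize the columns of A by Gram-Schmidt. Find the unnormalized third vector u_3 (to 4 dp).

e_1 = a_1/‖a_1‖ = (-2, -3, -1, -1, 3)/4.8990 = (-0.4082, -0.6124, -0.2041, -0.2041, 0.6124).
r_{12} = e_1·a_2 = -1.2247.
u_2 = a_2 + 1.2247·e_1 = (-4.5000, 2.2500, 2.7500, 1.7500, 0.7500).
‖u_2‖ = 6.0415, so e_2 = (-0.7448, 0.3724, 0.4552, 0.2897, 0.1241).
r_{13} = e_1·a_3 = 6.3278; r_{23} = e_2·a_3 = 0.9517.
u_3 = a_3 − 6.3278·e_1 − 0.9517·e_2 = (-0.7078, 1.5205, -1.1416, -1.9840, 0.0068).

u_3 = (-0.7078, 1.5205, -1.1416, -1.9840, 0.0068)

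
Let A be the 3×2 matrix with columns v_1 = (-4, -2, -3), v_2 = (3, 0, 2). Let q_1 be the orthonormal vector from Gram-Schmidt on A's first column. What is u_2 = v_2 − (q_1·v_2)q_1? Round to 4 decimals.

u_2 = (0.5172, -1.2414, 0.1379)

v_1 = (-4, -2, -3); ‖v_1‖ = 5.3852, so q_1 = (-0.7428, -0.3714, -0.5571).
q_1·v_2 = (-0.7428)·3 + (-0.3714)·0 + (-0.5571)·2 = -3.3425.
u_2 = v_2 + 3.3425·q_1 = (0.5172, -1.2414, 0.1379).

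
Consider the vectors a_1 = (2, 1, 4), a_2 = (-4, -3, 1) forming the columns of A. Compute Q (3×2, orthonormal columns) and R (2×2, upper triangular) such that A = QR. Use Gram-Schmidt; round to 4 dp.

a_1 = (2, 1, 4); ‖a_1‖ = 4.5826, so q_1 = (0.4364, 0.2182, 0.8729).
q_1·a_2 = 0.4364·(-4) + 0.2182·(-3) + 0.8729·1 = -1.5275.
u_2 = a_2 + 1.5275·q_1 = (-3.3333, -2.6667, 2.3333).
‖u_2‖ = 4.8648, so q_2 = (-0.6852, -0.5482, 0.4796).

Q = [[0.4364, -0.6852], [0.2182, -0.5482], [0.8729, 0.4796]], R = [[4.5826, -1.5275], [0.0000, 4.8648]]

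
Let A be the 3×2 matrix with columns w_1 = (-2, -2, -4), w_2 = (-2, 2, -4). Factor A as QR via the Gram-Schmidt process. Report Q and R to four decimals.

Q = [[-0.4082, -0.1826], [-0.4082, 0.9129], [-0.8165, -0.3651]], R = [[4.8990, 3.2660], [0.0000, 3.6515]]

w_1 = (-2, -2, -4); ‖w_1‖ = 4.8990, so q_1 = (-0.4082, -0.4082, -0.8165).
q_1·w_2 = (-0.4082)·(-2) + (-0.4082)·2 + (-0.8165)·(-4) = 3.2660.
u_2 = w_2 − 3.2660·q_1 = (-0.6667, 3.3333, -1.3333).
‖u_2‖ = 3.6515, so q_2 = (-0.1826, 0.9129, -0.3651).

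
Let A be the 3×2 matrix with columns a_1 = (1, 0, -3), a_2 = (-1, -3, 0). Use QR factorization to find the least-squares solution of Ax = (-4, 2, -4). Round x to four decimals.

x = (0.7879, -0.1212)

q_1 = a_1/‖a_1‖ = (1, 0, -3)/3.1623 = (0.3162, 0.0000, -0.9487).
r_{12} = q_1·a_2 = -0.3162.
u_2 = a_2 + 0.3162·q_1 = (-0.9000, -3.0000, -0.3000).
‖u_2‖ = 3.1464, so q_2 = (-0.2860, -0.9535, -0.0953).
Qᵀb = (2.5298, -0.3814).
Back-substitute: x_2 = -0.3814/3.1464 = -0.1212.
x_1 = (2.5298 + 0.3162·(-0.1212))/3.1623 = 0.7879.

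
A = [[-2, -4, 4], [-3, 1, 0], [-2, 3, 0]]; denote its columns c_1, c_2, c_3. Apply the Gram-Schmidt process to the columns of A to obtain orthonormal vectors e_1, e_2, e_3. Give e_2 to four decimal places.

e_1 = c_1/‖c_1‖ = (-2, -3, -2)/4.1231 = (-0.4851, -0.7276, -0.4851).
r_{12} = e_1·c_2 = -0.2425.
u_2 = c_2 + 0.2425·e_1 = (-4.1176, 0.8235, 2.8824).
‖u_2‖ = 5.0932, so e_2 = (-0.8085, 0.1617, 0.5659).

e_2 = (-0.8085, 0.1617, 0.5659)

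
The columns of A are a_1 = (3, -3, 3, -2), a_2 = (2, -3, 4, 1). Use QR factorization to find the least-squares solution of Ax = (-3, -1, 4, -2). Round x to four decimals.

a_1 = (3, -3, 3, -2); ‖a_1‖ = 5.5678, so q_1 = (0.5388, -0.5388, 0.5388, -0.3592).
q_1·a_2 = 0.5388·2 + (-0.5388)·(-3) + 0.5388·4 + (-0.3592)·1 = 4.4901.
u_2 = a_2 − 4.4901·q_1 = (-0.4194, -0.5806, 1.5806, 2.6129).
‖u_2‖ = 3.1367, so q_2 = (-0.1337, -0.1851, 0.5039, 0.8330).
Qᵀb = (1.7961, 0.9359).
Back-substitute: x_2 = 0.9359/3.1367 = 0.2984.
x_1 = (1.7961 − 4.4901·0.2984)/5.5678 = 0.0820.

x = (0.0820, 0.2984)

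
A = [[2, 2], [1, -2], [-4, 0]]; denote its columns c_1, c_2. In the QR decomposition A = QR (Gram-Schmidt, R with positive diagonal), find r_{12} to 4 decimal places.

c_1 = (2, 1, -4); ‖c_1‖ = 4.5826, so e_1 = (0.4364, 0.2182, -0.8729).
r_{12} = e_1·c_2 = 0.4364.

r_{12} = 0.4364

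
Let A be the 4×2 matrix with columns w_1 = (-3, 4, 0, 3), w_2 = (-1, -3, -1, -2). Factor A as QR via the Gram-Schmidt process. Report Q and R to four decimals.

w_1 = (-3, 4, 0, 3); ‖w_1‖ = 5.8310, so e_1 = (-0.5145, 0.6860, 0.0000, 0.5145).
e_1·w_2 = (-0.5145)·(-1) + 0.6860·(-3) + 0.0000·(-1) + 0.5145·(-2) = -2.5725.
u_2 = w_2 + 2.5725·e_1 = (-2.3235, -1.2353, -1.0000, -0.6765).
‖u_2‖ = 2.8952, so e_2 = (-0.8025, -0.4267, -0.3454, -0.2337).

Q = [[-0.5145, -0.8025], [0.6860, -0.4267], [0.0000, -0.3454], [0.5145, -0.2337]], R = [[5.8310, -2.5725], [0.0000, 2.8952]]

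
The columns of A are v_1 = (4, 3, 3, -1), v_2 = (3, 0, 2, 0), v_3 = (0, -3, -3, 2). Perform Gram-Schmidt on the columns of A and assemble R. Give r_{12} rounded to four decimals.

v_1 = (4, 3, 3, -1); ‖v_1‖ = 5.9161, so e_1 = (0.6761, 0.5071, 0.5071, -0.1690).
r_{12} = e_1·v_2 = 3.0426.

r_{12} = 3.0426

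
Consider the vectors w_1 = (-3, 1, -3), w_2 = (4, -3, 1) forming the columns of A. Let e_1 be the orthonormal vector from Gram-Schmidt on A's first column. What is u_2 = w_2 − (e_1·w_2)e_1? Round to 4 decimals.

u_2 = (1.1579, -2.0526, -1.8421)

w_1 = (-3, 1, -3); ‖w_1‖ = 4.3589, so e_1 = (-0.6882, 0.2294, -0.6882).
e_1·w_2 = (-0.6882)·4 + 0.2294·(-3) + (-0.6882)·1 = -4.1295.
u_2 = w_2 + 4.1295·e_1 = (1.1579, -2.0526, -1.8421).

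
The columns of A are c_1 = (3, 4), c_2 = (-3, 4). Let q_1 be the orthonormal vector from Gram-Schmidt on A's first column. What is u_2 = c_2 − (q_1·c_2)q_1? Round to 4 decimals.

u_2 = (-3.8400, 2.8800)

q_1 = c_1/‖c_1‖ = (3, 4)/5.0000 = (0.6000, 0.8000).
r_{12} = q_1·c_2 = 1.4000.
u_2 = c_2 − 1.4000·q_1 = (-3.8400, 2.8800).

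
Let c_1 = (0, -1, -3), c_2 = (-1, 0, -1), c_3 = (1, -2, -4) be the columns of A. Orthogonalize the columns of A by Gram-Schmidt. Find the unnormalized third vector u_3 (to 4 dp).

e_1 = c_1/‖c_1‖ = (0, -1, -3)/3.1623 = (0.0000, -0.3162, -0.9487).
r_{12} = e_1·c_2 = 0.9487.
u_2 = c_2 − 0.9487·e_1 = (-1.0000, 0.3000, -0.1000).
‖u_2‖ = 1.0488, so e_2 = (-0.9535, 0.2860, -0.0953).
r_{13} = e_1·c_3 = 4.4272; r_{23} = e_2·c_3 = -1.1442.
u_3 = c_3 − 4.4272·e_1 + 1.1442·e_2 = (-0.0909, -0.2727, 0.0909).

u_3 = (-0.0909, -0.2727, 0.0909)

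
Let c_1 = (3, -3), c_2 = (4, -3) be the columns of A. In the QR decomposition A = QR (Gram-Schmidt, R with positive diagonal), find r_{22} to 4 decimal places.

r_{22} = 0.7071

e_1 = c_1/‖c_1‖ = (3, -3)/4.2426 = (0.7071, -0.7071).
r_{12} = e_1·c_2 = 4.9497.
u_2 = c_2 − 4.9497·e_1 = (0.5000, 0.5000).
r_{22} = ‖u_2‖ = 0.7071.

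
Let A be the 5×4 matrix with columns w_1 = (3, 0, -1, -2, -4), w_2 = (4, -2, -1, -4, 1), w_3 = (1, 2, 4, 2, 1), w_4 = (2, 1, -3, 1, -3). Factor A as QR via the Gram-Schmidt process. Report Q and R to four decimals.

Q = [[0.5477, 0.4318, 0.5062, 0.4798], [0.0000, -0.3755, 0.3372, 0.2639], [-0.1826, -0.0814, 0.7684, -0.5854], [-0.3651, -0.5382, 0.1711, 0.5518], [-0.7303, 0.6133, 0.1020, 0.2303]], R = [[5.4772, 3.1038, -1.6432, 3.4689], [0.0000, 5.3260, -1.1078, -1.6460], [0.0000, 0.0000, 4.6982, -1.0905], [0.0000, 0.0000, 0.0000, 2.8404]]

q_1 = w_1/‖w_1‖ = (3, 0, -1, -2, -4)/5.4772 = (0.5477, 0.0000, -0.1826, -0.3651, -0.7303).
r_{12} = q_1·w_2 = 3.1038.
u_2 = w_2 − 3.1038·q_1 = (2.3000, -2.0000, -0.4333, -2.8667, 3.2667).
‖u_2‖ = 5.3260, so q_2 = (0.4318, -0.3755, -0.0814, -0.5382, 0.6133).
r_{13} = q_1·w_3 = -1.6432; r_{23} = q_2·w_3 = -1.1078.
u_3 = w_3 + 1.6432·q_1 + 1.1078·q_2 = (2.3784, 1.5840, 3.6099, 0.8038, 0.4794).
‖u_3‖ = 4.6982, so q_3 = (0.5062, 0.3372, 0.7684, 0.1711, 0.1020).
r_{14} = q_1·w_4 = 3.4689; r_{24} = q_2·w_4 = -1.6460; r_{34} = q_3·w_4 = -1.0905.
u_4 = w_4 − 3.4689·q_1 + 1.6460·q_2 + 1.0905·q_3 = (1.3629, 0.7496, -1.6627, 1.5673, 0.6542).
‖u_4‖ = 2.8404, so q_4 = (0.4798, 0.2639, -0.5854, 0.5518, 0.2303).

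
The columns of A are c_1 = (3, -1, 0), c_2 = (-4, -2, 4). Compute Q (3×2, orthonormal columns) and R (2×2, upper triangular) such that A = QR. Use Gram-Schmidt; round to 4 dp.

Q = [[0.9487, -0.1961], [-0.3162, -0.5883], [0.0000, 0.7845]], R = [[3.1623, -3.1623], [0.0000, 5.0990]]

c_1 = (3, -1, 0); ‖c_1‖ = 3.1623, so q_1 = (0.9487, -0.3162, 0.0000).
q_1·c_2 = 0.9487·(-4) + (-0.3162)·(-2) + 0.0000·4 = -3.1623.
u_2 = c_2 + 3.1623·q_1 = (-1.0000, -3.0000, 4.0000).
‖u_2‖ = 5.0990, so q_2 = (-0.1961, -0.5883, 0.7845).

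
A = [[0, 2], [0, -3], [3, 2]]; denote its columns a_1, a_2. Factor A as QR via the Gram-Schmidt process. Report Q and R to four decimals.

Q = [[0.0000, 0.5547], [0.0000, -0.8321], [1.0000, 0.0000]], R = [[3.0000, 2.0000], [0.0000, 3.6056]]

a_1 = (0, 0, 3); ‖a_1‖ = 3.0000, so e_1 = (0.0000, 0.0000, 1.0000).
e_1·a_2 = 0.0000·2 + 0.0000·(-3) + 1.0000·2 = 2.0000.
u_2 = a_2 − 2.0000·e_1 = (2.0000, -3.0000, 0.0000).
‖u_2‖ = 3.6056, so e_2 = (0.5547, -0.8321, 0.0000).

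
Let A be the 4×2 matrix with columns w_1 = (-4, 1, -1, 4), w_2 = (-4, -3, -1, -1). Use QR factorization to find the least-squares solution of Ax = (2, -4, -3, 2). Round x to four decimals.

w_1 = (-4, 1, -1, 4); ‖w_1‖ = 5.8310, so e_1 = (-0.6860, 0.1715, -0.1715, 0.6860).
e_1·w_2 = (-0.6860)·(-4) + 0.1715·(-3) + (-0.1715)·(-1) + 0.6860·(-1) = 1.7150.
u_2 = w_2 − 1.7150·e_1 = (-2.8235, -3.2941, -0.7059, -2.1765).
‖u_2‖ = 4.9050, so e_2 = (-0.5756, -0.6716, -0.1439, -0.4437).
Qᵀb = (-0.1715, 1.0793).
Back-substitute: x_2 = 1.0793/4.9050 = 0.2200.
x_1 = (-0.1715 − 1.7150·0.2200)/5.8310 = -0.0941.

x = (-0.0941, 0.2200)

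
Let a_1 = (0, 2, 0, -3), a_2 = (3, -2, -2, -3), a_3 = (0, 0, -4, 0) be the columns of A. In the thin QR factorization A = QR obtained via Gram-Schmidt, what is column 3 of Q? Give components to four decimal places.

q_1 = a_1/‖a_1‖ = (0, 2, 0, -3)/3.6056 = (0.0000, 0.5547, 0.0000, -0.8321).
r_{12} = q_1·a_2 = 1.3868.
u_2 = a_2 − 1.3868·q_1 = (3.0000, -2.7692, -2.0000, -1.8462).
‖u_2‖ = 4.9068, so q_2 = (0.6114, -0.5644, -0.4076, -0.3762).
r_{13} = q_1·a_3 = 0.0000; r_{23} = q_2·a_3 = 1.6304.
u_3 = a_3 + 0.0000·q_1 − 1.6304·q_2 = (-0.9968, 0.9201, -3.3355, 0.6134).
‖u_3‖ = 3.6527, so q_3 = (-0.2729, 0.2519, -0.9132, 0.1679).

q_3 = (-0.2729, 0.2519, -0.9132, 0.1679)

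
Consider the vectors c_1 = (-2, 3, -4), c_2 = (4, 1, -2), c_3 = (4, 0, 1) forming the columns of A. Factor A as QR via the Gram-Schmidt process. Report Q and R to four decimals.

Q = [[-0.3714, 0.9249, 0.0816], [0.5571, 0.1516, 0.8165], [-0.7428, -0.3487, 0.5715]], R = [[5.3852, 0.5571, -2.2283], [0.0000, 4.5486, 3.3508], [0.0000, 0.0000, 0.8981]]

c_1 = (-2, 3, -4); ‖c_1‖ = 5.3852, so e_1 = (-0.3714, 0.5571, -0.7428).
e_1·c_2 = (-0.3714)·4 + 0.5571·1 + (-0.7428)·(-2) = 0.5571.
u_2 = c_2 − 0.5571·e_1 = (4.2069, 0.6897, -1.5862).
‖u_2‖ = 4.5486, so e_2 = (0.9249, 0.1516, -0.3487).
e_1·c_3 = (-0.3714)·4 + 0.5571·0 + (-0.7428)·1 = -2.2283; e_2·c_3 = 0.9249·4 + 0.1516·0 + (-0.3487)·1 = 3.3508.
u_3 = c_3 + 2.2283·e_1 − 3.3508·e_2 = (0.0733, 0.7333, 0.5133).
‖u_3‖ = 0.8981, so e_3 = (0.0816, 0.8165, 0.5715).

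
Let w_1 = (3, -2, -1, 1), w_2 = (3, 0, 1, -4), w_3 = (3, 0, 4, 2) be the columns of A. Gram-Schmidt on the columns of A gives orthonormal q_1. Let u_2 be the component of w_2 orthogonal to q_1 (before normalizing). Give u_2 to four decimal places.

u_2 = (2.2000, 0.5333, 1.2667, -4.2667)

q_1 = w_1/‖w_1‖ = (3, -2, -1, 1)/3.8730 = (0.7746, -0.5164, -0.2582, 0.2582).
r_{12} = q_1·w_2 = 1.0328.
u_2 = w_2 − 1.0328·q_1 = (2.2000, 0.5333, 1.2667, -4.2667).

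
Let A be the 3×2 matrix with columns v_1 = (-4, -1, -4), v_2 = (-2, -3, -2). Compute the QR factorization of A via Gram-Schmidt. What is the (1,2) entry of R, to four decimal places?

r_{12} = 3.3075

v_1 = (-4, -1, -4); ‖v_1‖ = 5.7446, so q_1 = (-0.6963, -0.1741, -0.6963).
r_{12} = q_1·v_2 = 3.3075.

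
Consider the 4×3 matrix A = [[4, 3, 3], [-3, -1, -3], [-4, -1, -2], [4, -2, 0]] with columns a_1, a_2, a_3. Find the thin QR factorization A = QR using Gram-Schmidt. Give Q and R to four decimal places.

Q = [[0.5298, 0.6209, -0.3685], [-0.3974, -0.1173, -0.9033], [-0.5298, -0.0636, 0.1386], [0.5298, -0.7725, -0.1704]], R = [[7.5498, 1.4570, 3.8411], [0.0000, 3.5885, 2.3418], [0.0000, 0.0000, 1.3272]]

q_1 = a_1/‖a_1‖ = (4, -3, -4, 4)/7.5498 = (0.5298, -0.3974, -0.5298, 0.5298).
r_{12} = q_1·a_2 = 1.4570.
u_2 = a_2 − 1.4570·q_1 = (2.2281, -0.4211, -0.2281, -2.7719).
‖u_2‖ = 3.5885, so q_2 = (0.6209, -0.1173, -0.0636, -0.7725).
r_{13} = q_1·a_3 = 3.8411; r_{23} = q_2·a_3 = 2.3418.
u_3 = a_3 − 3.8411·q_1 − 2.3418·q_2 = (-0.4891, -1.1989, 0.1839, -0.2262).
‖u_3‖ = 1.3272, so q_3 = (-0.3685, -0.9033, 0.1386, -0.1704).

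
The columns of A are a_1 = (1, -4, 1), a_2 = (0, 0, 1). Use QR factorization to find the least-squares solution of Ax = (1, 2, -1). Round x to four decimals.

x = (-0.4118, -0.5882)

a_1 = (1, -4, 1); ‖a_1‖ = 4.2426, so e_1 = (0.2357, -0.9428, 0.2357).
e_1·a_2 = 0.2357·0 + (-0.9428)·0 + 0.2357·1 = 0.2357.
u_2 = a_2 − 0.2357·e_1 = (-0.0556, 0.2222, 0.9444).
‖u_2‖ = 0.9718, so e_2 = (-0.0572, 0.2287, 0.9718).
Qᵀb = (-1.8856, -0.5717).
Back-substitute: x_2 = -0.5717/0.9718 = -0.5882.
x_1 = (-1.8856 − 0.2357·(-0.5882))/4.2426 = -0.4118.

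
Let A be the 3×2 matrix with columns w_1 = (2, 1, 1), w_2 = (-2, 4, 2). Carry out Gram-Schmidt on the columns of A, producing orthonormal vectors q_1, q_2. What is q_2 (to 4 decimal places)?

q_2 = (-0.5521, 0.7591, 0.3450)

q_1 = w_1/‖w_1‖ = (2, 1, 1)/2.4495 = (0.8165, 0.4082, 0.4082).
r_{12} = q_1·w_2 = 0.8165.
u_2 = w_2 − 0.8165·q_1 = (-2.6667, 3.6667, 1.6667).
‖u_2‖ = 4.8305, so q_2 = (-0.5521, 0.7591, 0.3450).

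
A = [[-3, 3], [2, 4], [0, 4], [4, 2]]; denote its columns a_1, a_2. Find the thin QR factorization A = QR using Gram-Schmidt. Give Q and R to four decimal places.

q_1 = a_1/‖a_1‖ = (-3, 2, 0, 4)/5.3852 = (-0.5571, 0.3714, 0.0000, 0.7428).
r_{12} = q_1·a_2 = 1.2999.
u_2 = a_2 − 1.2999·q_1 = (3.7241, 3.5172, 4.0000, 1.0345).
‖u_2‖ = 6.5811, so q_2 = (0.5659, 0.5344, 0.6078, 0.1572).

Q = [[-0.5571, 0.5659], [0.3714, 0.5344], [0.0000, 0.6078], [0.7428, 0.1572]], R = [[5.3852, 1.2999], [0.0000, 6.5811]]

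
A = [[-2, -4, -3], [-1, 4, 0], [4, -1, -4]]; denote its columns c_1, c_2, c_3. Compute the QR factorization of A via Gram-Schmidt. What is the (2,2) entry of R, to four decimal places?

e_1 = c_1/‖c_1‖ = (-2, -1, 4)/4.5826 = (-0.4364, -0.2182, 0.8729).
r_{12} = e_1·c_2 = 0.0000.
u_2 = c_2 + 0.0000·e_1 = (-4.0000, 4.0000, -1.0000).
r_{22} = ‖u_2‖ = 5.7446.

r_{22} = 5.7446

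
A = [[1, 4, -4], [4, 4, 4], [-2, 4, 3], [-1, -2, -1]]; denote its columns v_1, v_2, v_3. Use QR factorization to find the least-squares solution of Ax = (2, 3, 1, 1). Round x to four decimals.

x = (0.2824, 0.3529, -0.0218)

v_1 = (1, 4, -2, -1); ‖v_1‖ = 4.6904, so q_1 = (0.2132, 0.8528, -0.4264, -0.2132).
q_1·v_2 = 0.2132·4 + 0.8528·4 + (-0.4264)·4 + (-0.2132)·(-2) = 2.9848.
u_2 = v_2 − 2.9848·q_1 = (3.3636, 1.4545, 5.2727, -1.3636).
‖u_2‖ = 6.5644, so q_2 = (0.5124, 0.2216, 0.8032, -0.2077).
q_1·v_3 = 0.2132·(-4) + 0.8528·4 + (-0.4264)·3 + (-0.2132)·(-1) = 1.4924; q_2·v_3 = 0.5124·(-4) + 0.2216·4 + 0.8032·3 + (-0.2077)·(-1) = 1.4541.
u_3 = v_3 − 1.4924·q_1 − 1.4541·q_2 = (-5.0633, 2.4051, 2.4684, -0.3797).
‖u_3‖ = 6.1366, so q_3 = (-0.8251, 0.3919, 0.4022, -0.0619).
Qᵀb = (2.3452, 2.2851, -0.1341).
Back-substitute: x_3 = -0.1341/6.1366 = -0.0218.
x_2 = (2.2851 − 1.4541·(-0.0218))/6.5644 = 0.3529.
x_1 = (2.3452 − 2.9848·0.3529 − 1.4924·(-0.0218))/4.6904 = 0.2824.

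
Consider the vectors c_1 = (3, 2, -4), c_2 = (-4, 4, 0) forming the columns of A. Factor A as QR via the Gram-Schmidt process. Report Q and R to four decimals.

Q = [[0.5571, -0.6395], [0.3714, 0.7625], [-0.7428, -0.0984]], R = [[5.3852, -0.7428], [0.0000, 5.6079]]

q_1 = c_1/‖c_1‖ = (3, 2, -4)/5.3852 = (0.5571, 0.3714, -0.7428).
r_{12} = q_1·c_2 = -0.7428.
u_2 = c_2 + 0.7428·q_1 = (-3.5862, 4.2759, -0.5517).
‖u_2‖ = 5.6079, so q_2 = (-0.6395, 0.7625, -0.0984).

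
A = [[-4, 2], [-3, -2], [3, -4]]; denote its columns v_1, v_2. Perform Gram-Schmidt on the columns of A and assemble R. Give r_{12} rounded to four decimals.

r_{12} = -2.4010

q_1 = v_1/‖v_1‖ = (-4, -3, 3)/5.8310 = (-0.6860, -0.5145, 0.5145).
r_{12} = q_1·v_2 = -2.4010.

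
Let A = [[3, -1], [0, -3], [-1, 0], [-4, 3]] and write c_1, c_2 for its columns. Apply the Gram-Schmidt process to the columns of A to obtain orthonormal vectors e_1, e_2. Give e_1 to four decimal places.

e_1 = c_1/‖c_1‖ = (3, 0, -1, -4)/5.0990 = (0.5883, 0.0000, -0.1961, -0.7845).

e_1 = (0.5883, 0.0000, -0.1961, -0.7845)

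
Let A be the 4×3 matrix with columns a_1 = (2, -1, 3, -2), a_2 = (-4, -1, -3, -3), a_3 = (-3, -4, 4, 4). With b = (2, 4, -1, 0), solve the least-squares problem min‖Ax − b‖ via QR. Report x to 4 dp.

x = (-0.3776, -0.4817, -0.5105)

a_1 = (2, -1, 3, -2); ‖a_1‖ = 4.2426, so q_1 = (0.4714, -0.2357, 0.7071, -0.4714).
q_1·a_2 = 0.4714·(-4) + (-0.2357)·(-1) + 0.7071·(-3) + (-0.4714)·(-3) = -2.3570.
u_2 = a_2 + 2.3570·q_1 = (-2.8889, -1.5556, -1.3333, -4.1111).
‖u_2‖ = 5.4263, so q_2 = (-0.5324, -0.2867, -0.2457, -0.7576).
q_1·a_3 = 0.4714·(-3) + (-0.2357)·(-4) + 0.7071·4 + (-0.4714)·4 = 0.4714; q_2·a_3 = (-0.5324)·(-3) + (-0.2867)·(-4) + (-0.2457)·4 + (-0.7576)·4 = -1.2695.
u_3 = a_3 − 0.4714·q_1 + 1.2695·q_2 = (-3.8981, -4.2528, 3.3547, 3.2604).
‖u_3‖ = 7.4274, so q_3 = (-0.5248, -0.5726, 0.4517, 0.4390).
Qᵀb = (-0.7071, -1.9657, -3.7917).
Back-substitute: x_3 = -3.7917/7.4274 = -0.5105.
x_2 = (-1.9657 + 1.2695·(-0.5105))/5.4263 = -0.4817.
x_1 = (-0.7071 + 2.3570·(-0.4817) − 0.4714·(-0.5105))/4.2426 = -0.3776.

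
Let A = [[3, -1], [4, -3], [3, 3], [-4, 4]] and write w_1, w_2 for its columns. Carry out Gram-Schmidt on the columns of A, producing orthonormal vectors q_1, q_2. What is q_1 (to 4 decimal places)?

w_1 = (3, 4, 3, -4); ‖w_1‖ = 7.0711, so q_1 = (0.4243, 0.5657, 0.4243, -0.5657).

q_1 = (0.4243, 0.5657, 0.4243, -0.5657)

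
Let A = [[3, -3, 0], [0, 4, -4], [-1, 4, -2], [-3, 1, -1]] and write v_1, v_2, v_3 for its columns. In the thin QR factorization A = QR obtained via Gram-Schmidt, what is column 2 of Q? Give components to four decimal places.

q_2 = (-0.0887, 0.7489, 0.5913, -0.2858)

v_1 = (3, 0, -1, -3); ‖v_1‖ = 4.3589, so q_1 = (0.6882, 0.0000, -0.2294, -0.6882).
q_1·v_2 = 0.6882·(-3) + 0.0000·4 + (-0.2294)·4 + (-0.6882)·1 = -3.6707.
u_2 = v_2 + 3.6707·q_1 = (-0.4737, 4.0000, 3.1579, -1.5263).
‖u_2‖ = 5.3410, so q_2 = (-0.0887, 0.7489, 0.5913, -0.2858).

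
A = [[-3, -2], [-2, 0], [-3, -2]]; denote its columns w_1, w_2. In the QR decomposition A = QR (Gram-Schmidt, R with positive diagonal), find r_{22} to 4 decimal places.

r_{22} = 1.2060

e_1 = w_1/‖w_1‖ = (-3, -2, -3)/4.6904 = (-0.6396, -0.4264, -0.6396).
r_{12} = e_1·w_2 = 2.5584.
u_2 = w_2 − 2.5584·e_1 = (-0.3636, 1.0909, -0.3636).
r_{22} = ‖u_2‖ = 1.2060.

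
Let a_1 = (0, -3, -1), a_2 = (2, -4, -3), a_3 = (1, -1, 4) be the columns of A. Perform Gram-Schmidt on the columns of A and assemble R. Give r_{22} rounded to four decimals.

q_1 = a_1/‖a_1‖ = (0, -3, -1)/3.1623 = (0.0000, -0.9487, -0.3162).
r_{12} = q_1·a_2 = 4.7434.
u_2 = a_2 − 4.7434·q_1 = (2.0000, 0.5000, -1.5000).
r_{22} = ‖u_2‖ = 2.5495.

r_{22} = 2.5495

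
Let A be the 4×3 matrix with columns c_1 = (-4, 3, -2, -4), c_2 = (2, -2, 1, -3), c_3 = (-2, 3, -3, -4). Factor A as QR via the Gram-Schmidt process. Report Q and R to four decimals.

c_1 = (-4, 3, -2, -4); ‖c_1‖ = 6.7082, so q_1 = (-0.5963, 0.4472, -0.2981, -0.5963).
q_1·c_2 = (-0.5963)·2 + 0.4472·(-2) + (-0.2981)·1 + (-0.5963)·(-3) = -0.5963.
u_2 = c_2 + 0.5963·q_1 = (1.6444, -1.7333, 0.8222, -3.3556).
‖u_2‖ = 4.2005, so q_2 = (0.3915, -0.4126, 0.1957, -0.7988).
q_1·c_3 = (-0.5963)·(-2) + 0.4472·3 + (-0.2981)·(-3) + (-0.5963)·(-4) = 5.8138; q_2·c_3 = 0.3915·(-2) + (-0.4126)·3 + 0.1957·(-3) + (-0.7988)·(-4) = 0.5872.
u_3 = c_3 − 5.8138·q_1 − 0.5872·q_2 = (1.2368, 0.6423, -1.3816, -0.0642).
‖u_3‖ = 1.9635, so q_3 = (0.6299, 0.3271, -0.7037, -0.0327).

Q = [[-0.5963, 0.3915, 0.6299], [0.4472, -0.4126, 0.3271], [-0.2981, 0.1957, -0.7037], [-0.5963, -0.7988, -0.0327]], R = [[6.7082, -0.5963, 5.8138], [0.0000, 4.2005, 0.5872], [0.0000, 0.0000, 1.9635]]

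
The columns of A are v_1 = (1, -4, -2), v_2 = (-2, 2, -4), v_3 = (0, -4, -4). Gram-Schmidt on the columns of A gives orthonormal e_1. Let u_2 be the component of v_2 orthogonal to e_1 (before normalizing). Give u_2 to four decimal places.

u_2 = (-1.9048, 1.6190, -4.1905)

v_1 = (1, -4, -2); ‖v_1‖ = 4.5826, so e_1 = (0.2182, -0.8729, -0.4364).
e_1·v_2 = 0.2182·(-2) + (-0.8729)·2 + (-0.4364)·(-4) = -0.4364.
u_2 = v_2 + 0.4364·e_1 = (-1.9048, 1.6190, -4.1905).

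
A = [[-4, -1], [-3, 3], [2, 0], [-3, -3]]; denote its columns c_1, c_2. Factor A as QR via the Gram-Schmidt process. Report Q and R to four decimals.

c_1 = (-4, -3, 2, -3); ‖c_1‖ = 6.1644, so q_1 = (-0.6489, -0.4867, 0.3244, -0.4867).
q_1·c_2 = (-0.6489)·(-1) + (-0.4867)·3 + 0.3244·0 + (-0.4867)·(-3) = 0.6489.
u_2 = c_2 − 0.6489·q_1 = (-0.5789, 3.3158, -0.2105, -2.6842).
‖u_2‖ = 4.3103, so q_2 = (-0.1343, 0.7693, -0.0488, -0.6227).

Q = [[-0.6489, -0.1343], [-0.4867, 0.7693], [0.3244, -0.0488], [-0.4867, -0.6227]], R = [[6.1644, 0.6489], [0.0000, 4.3103]]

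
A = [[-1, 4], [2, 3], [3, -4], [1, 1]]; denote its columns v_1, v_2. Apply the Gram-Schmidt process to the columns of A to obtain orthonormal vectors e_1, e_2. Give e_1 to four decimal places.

v_1 = (-1, 2, 3, 1); ‖v_1‖ = 3.8730, so e_1 = (-0.2582, 0.5164, 0.7746, 0.2582).

e_1 = (-0.2582, 0.5164, 0.7746, 0.2582)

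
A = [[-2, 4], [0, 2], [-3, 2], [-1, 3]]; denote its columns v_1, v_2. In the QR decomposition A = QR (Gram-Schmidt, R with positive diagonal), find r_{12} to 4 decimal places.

r_{12} = -4.5434

v_1 = (-2, 0, -3, -1); ‖v_1‖ = 3.7417, so e_1 = (-0.5345, 0.0000, -0.8018, -0.2673).
r_{12} = e_1·v_2 = -4.5434.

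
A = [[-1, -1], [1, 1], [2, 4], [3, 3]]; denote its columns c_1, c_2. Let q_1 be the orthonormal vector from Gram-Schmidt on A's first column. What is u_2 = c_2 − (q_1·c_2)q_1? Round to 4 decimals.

c_1 = (-1, 1, 2, 3); ‖c_1‖ = 3.8730, so q_1 = (-0.2582, 0.2582, 0.5164, 0.7746).
q_1·c_2 = (-0.2582)·(-1) + 0.2582·1 + 0.5164·4 + 0.7746·3 = 4.9058.
u_2 = c_2 − 4.9058·q_1 = (0.2667, -0.2667, 1.4667, -0.8000).

u_2 = (0.2667, -0.2667, 1.4667, -0.8000)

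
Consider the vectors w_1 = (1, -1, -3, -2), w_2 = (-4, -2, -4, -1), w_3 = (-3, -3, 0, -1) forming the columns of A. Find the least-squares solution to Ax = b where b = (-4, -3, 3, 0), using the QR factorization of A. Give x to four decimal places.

x = (-0.6605, -0.2441, 1.4189)

q_1 = w_1/‖w_1‖ = (1, -1, -3, -2)/3.8730 = (0.2582, -0.2582, -0.7746, -0.5164).
r_{12} = q_1·w_2 = 3.0984.
u_2 = w_2 − 3.0984·q_1 = (-4.8000, -1.2000, -1.6000, 0.6000).
‖u_2‖ = 5.2345, so q_2 = (-0.9170, -0.2292, -0.3057, 0.1146).
r_{13} = q_1·w_3 = 0.5164; r_{23} = q_2·w_3 = 3.3241.
u_3 = w_3 − 0.5164·q_1 − 3.3241·q_2 = (-0.0852, -2.1046, 1.4161, -1.1144).
‖u_3‖ = 2.7719, so q_3 = (-0.0307, -0.7593, 0.5109, -0.4020).
Qᵀb = (-2.5820, 3.4387, 3.9332).
Back-substitute: x_3 = 3.9332/2.7719 = 1.4189.
x_2 = (3.4387 − 3.3241·1.4189)/5.2345 = -0.2441.
x_1 = (-2.5820 − 3.0984·(-0.2441) − 0.5164·1.4189)/3.8730 = -0.6605.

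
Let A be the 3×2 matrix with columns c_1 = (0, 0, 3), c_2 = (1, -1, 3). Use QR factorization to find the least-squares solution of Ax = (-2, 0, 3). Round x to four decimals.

x = (2.0000, -1.0000)

c_1 = (0, 0, 3); ‖c_1‖ = 3.0000, so e_1 = (0.0000, 0.0000, 1.0000).
e_1·c_2 = 0.0000·1 + 0.0000·(-1) + 1.0000·3 = 3.0000.
u_2 = c_2 − 3.0000·e_1 = (1.0000, -1.0000, 0.0000).
‖u_2‖ = 1.4142, so e_2 = (0.7071, -0.7071, 0.0000).
Qᵀb = (3.0000, -1.4142).
Back-substitute: x_2 = -1.4142/1.4142 = -1.0000.
x_1 = (3.0000 − 3.0000·(-1.0000))/3.0000 = 2.0000.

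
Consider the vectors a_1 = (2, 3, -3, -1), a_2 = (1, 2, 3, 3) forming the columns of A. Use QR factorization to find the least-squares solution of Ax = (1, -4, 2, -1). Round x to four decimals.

x = (-0.7037, -0.2963)

a_1 = (2, 3, -3, -1); ‖a_1‖ = 4.7958, so q_1 = (0.4170, 0.6255, -0.6255, -0.2085).
q_1·a_2 = 0.4170·1 + 0.6255·2 + (-0.6255)·3 + (-0.2085)·3 = -0.8341.
u_2 = a_2 + 0.8341·q_1 = (1.3478, 2.5217, 2.4783, 2.8261).
‖u_2‖ = 4.7227, so q_2 = (0.2854, 0.5340, 0.5247, 0.5984).
Qᵀb = (-3.1277, -1.3993).
Back-substitute: x_2 = -1.3993/4.7227 = -0.2963.
x_1 = (-3.1277 + 0.8341·(-0.2963))/4.7958 = -0.7037.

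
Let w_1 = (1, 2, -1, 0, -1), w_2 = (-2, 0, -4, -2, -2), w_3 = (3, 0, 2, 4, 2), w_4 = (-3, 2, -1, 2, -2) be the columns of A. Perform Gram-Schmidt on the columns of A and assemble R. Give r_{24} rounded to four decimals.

w_1 = (1, 2, -1, 0, -1); ‖w_1‖ = 2.6458, so e_1 = (0.3780, 0.7559, -0.3780, 0.0000, -0.3780).
e_1·w_2 = 0.3780·(-2) + 0.7559·0 + (-0.3780)·(-4) + 0.0000·(-2) + (-0.3780)·(-2) = 1.5119.
u_2 = w_2 − 1.5119·e_1 = (-2.5714, -1.1429, -3.4286, -2.0000, -1.4286).
‖u_2‖ = 5.0709, so e_2 = (-0.5071, -0.2254, -0.6761, -0.3944, -0.2817).
r_{24} = e_2·w_4 = 1.5213.

r_{24} = 1.5213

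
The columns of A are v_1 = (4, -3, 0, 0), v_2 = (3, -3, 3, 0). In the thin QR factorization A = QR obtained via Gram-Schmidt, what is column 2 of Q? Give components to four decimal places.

q_1 = v_1/‖v_1‖ = (4, -3, 0, 0)/5.0000 = (0.8000, -0.6000, 0.0000, 0.0000).
r_{12} = q_1·v_2 = 4.2000.
u_2 = v_2 − 4.2000·q_1 = (-0.3600, -0.4800, 3.0000, 0.0000).
‖u_2‖ = 3.0594, so q_2 = (-0.1177, -0.1569, 0.9806, 0.0000).

q_2 = (-0.1177, -0.1569, 0.9806, 0.0000)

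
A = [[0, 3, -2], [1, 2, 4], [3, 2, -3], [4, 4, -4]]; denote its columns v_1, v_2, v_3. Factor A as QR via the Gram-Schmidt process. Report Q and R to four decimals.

Q = [[0.0000, 0.9109, -0.3458], [0.1961, 0.3270, 0.9201], [0.5883, -0.2336, -0.1173], [0.7845, 0.0934, -0.1421]], R = [[5.0990, 4.7068, -4.1184], [0.0000, 3.2933, -0.1869], [0.0000, 0.0000, 5.2918]]

v_1 = (0, 1, 3, 4); ‖v_1‖ = 5.0990, so e_1 = (0.0000, 0.1961, 0.5883, 0.7845).
e_1·v_2 = 0.0000·3 + 0.1961·2 + 0.5883·2 + 0.7845·4 = 4.7068.
u_2 = v_2 − 4.7068·e_1 = (3.0000, 1.0769, -0.7692, 0.3077).
‖u_2‖ = 3.2933, so e_2 = (0.9109, 0.3270, -0.2336, 0.0934).
e_1·v_3 = 0.0000·(-2) + 0.1961·4 + 0.5883·(-3) + 0.7845·(-4) = -4.1184; e_2·v_3 = 0.9109·(-2) + 0.3270·4 + (-0.2336)·(-3) + 0.0934·(-4) = -0.1869.
u_3 = v_3 + 4.1184·e_1 + 0.1869·e_2 = (-1.8298, 4.8688, -0.6206, -0.7518).
‖u_3‖ = 5.2918, so e_3 = (-0.3458, 0.9201, -0.1173, -0.1421).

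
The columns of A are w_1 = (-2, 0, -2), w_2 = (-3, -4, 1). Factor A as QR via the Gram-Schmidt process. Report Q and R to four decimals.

q_1 = w_1/‖w_1‖ = (-2, 0, -2)/2.8284 = (-0.7071, 0.0000, -0.7071).
r_{12} = q_1·w_2 = 1.4142.
u_2 = w_2 − 1.4142·q_1 = (-2.0000, -4.0000, 2.0000).
‖u_2‖ = 4.8990, so q_2 = (-0.4082, -0.8165, 0.4082).

Q = [[-0.7071, -0.4082], [0.0000, -0.8165], [-0.7071, 0.4082]], R = [[2.8284, 1.4142], [0.0000, 4.8990]]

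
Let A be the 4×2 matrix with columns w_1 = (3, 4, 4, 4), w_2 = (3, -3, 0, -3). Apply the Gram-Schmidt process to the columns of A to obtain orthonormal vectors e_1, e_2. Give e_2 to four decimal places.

e_2 = (0.7893, -0.4056, 0.2192, -0.4056)

w_1 = (3, 4, 4, 4); ‖w_1‖ = 7.5498, so e_1 = (0.3974, 0.5298, 0.5298, 0.5298).
e_1·w_2 = 0.3974·3 + 0.5298·(-3) + 0.5298·0 + 0.5298·(-3) = -1.9868.
u_2 = w_2 + 1.9868·e_1 = (3.7895, -1.9474, 1.0526, -1.9474).
‖u_2‖ = 4.8013, so e_2 = (0.7893, -0.4056, 0.2192, -0.4056).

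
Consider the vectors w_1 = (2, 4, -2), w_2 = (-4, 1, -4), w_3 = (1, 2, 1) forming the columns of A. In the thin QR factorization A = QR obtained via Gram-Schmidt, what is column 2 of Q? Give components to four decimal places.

e_2 = (-0.7621, 0.0586, -0.6448)

e_1 = w_1/‖w_1‖ = (2, 4, -2)/4.8990 = (0.4082, 0.8165, -0.4082).
r_{12} = e_1·w_2 = 0.8165.
u_2 = w_2 − 0.8165·e_1 = (-4.3333, 0.3333, -3.6667).
‖u_2‖ = 5.6862, so e_2 = (-0.7621, 0.0586, -0.6448).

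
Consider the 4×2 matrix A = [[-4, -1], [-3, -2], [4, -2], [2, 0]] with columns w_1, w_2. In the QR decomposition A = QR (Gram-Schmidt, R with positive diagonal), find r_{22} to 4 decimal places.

r_{22} = 2.9851

q_1 = w_1/‖w_1‖ = (-4, -3, 4, 2)/6.7082 = (-0.5963, -0.4472, 0.5963, 0.2981).
r_{12} = q_1·w_2 = 0.2981.
u_2 = w_2 − 0.2981·q_1 = (-0.8222, -1.8667, -2.1778, -0.0889).
r_{22} = ‖u_2‖ = 2.9851.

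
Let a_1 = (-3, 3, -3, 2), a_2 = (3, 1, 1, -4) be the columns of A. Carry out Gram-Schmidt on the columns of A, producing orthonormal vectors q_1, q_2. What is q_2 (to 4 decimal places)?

q_2 = (0.3222, 0.6291, -0.1534, -0.6905)

a_1 = (-3, 3, -3, 2); ‖a_1‖ = 5.5678, so q_1 = (-0.5388, 0.5388, -0.5388, 0.3592).
q_1·a_2 = (-0.5388)·3 + 0.5388·1 + (-0.5388)·1 + 0.3592·(-4) = -3.0533.
u_2 = a_2 + 3.0533·q_1 = (1.3548, 2.6452, -0.6452, -2.9032).
‖u_2‖ = 4.2045, so q_2 = (0.3222, 0.6291, -0.1534, -0.6905).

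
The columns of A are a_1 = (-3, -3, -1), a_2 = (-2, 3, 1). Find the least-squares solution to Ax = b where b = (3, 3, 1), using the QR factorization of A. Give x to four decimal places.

x = (-1.0000, 0.0000)

a_1 = (-3, -3, -1); ‖a_1‖ = 4.3589, so e_1 = (-0.6882, -0.6882, -0.2294).
e_1·a_2 = (-0.6882)·(-2) + (-0.6882)·3 + (-0.2294)·1 = -0.9177.
u_2 = a_2 + 0.9177·e_1 = (-2.6316, 2.3684, 0.7895).
‖u_2‖ = 3.6274, so e_2 = (-0.7255, 0.6529, 0.2176).
Qᵀb = (-4.3589, 0.0000).
Back-substitute: x_2 = 0.0000/3.6274 = 0.0000.
x_1 = (-4.3589 + 0.9177·0.0000)/4.3589 = -1.0000.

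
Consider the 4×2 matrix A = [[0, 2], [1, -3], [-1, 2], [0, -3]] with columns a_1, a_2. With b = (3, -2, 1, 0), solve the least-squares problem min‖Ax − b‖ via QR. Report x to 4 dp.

x = (-0.2963, 0.4815)

q_1 = a_1/‖a_1‖ = (0, 1, -1, 0)/1.4142 = (0.0000, 0.7071, -0.7071, 0.0000).
r_{12} = q_1·a_2 = -3.5355.
u_2 = a_2 + 3.5355·q_1 = (2.0000, -0.5000, -0.5000, -3.0000).
‖u_2‖ = 3.6742, so q_2 = (0.5443, -0.1361, -0.1361, -0.8165).
Qᵀb = (-2.1213, 1.7691).
Back-substitute: x_2 = 1.7691/3.6742 = 0.4815.
x_1 = (-2.1213 + 3.5355·0.4815)/1.4142 = -0.2963.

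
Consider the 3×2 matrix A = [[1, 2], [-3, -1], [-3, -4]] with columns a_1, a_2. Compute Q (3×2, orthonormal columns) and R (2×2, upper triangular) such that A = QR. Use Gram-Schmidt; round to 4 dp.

Q = [[0.2294, 0.4594], [-0.6882, 0.7000], [-0.6882, -0.5468]], R = [[4.3589, 3.9001], [0.0000, 2.4061]]

q_1 = a_1/‖a_1‖ = (1, -3, -3)/4.3589 = (0.2294, -0.6882, -0.6882).
r_{12} = q_1·a_2 = 3.9001.
u_2 = a_2 − 3.9001·q_1 = (1.1053, 1.6842, -1.3158).
‖u_2‖ = 2.4061, so q_2 = (0.4594, 0.7000, -0.5468).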